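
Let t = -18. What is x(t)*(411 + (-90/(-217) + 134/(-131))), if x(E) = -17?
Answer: -198325553/28427 ≈ -6976.7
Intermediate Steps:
x(t)*(411 + (-90/(-217) + 134/(-131))) = -17*(411 + (-90/(-217) + 134/(-131))) = -17*(411 + (-90*(-1/217) + 134*(-1/131))) = -17*(411 + (90/217 - 134/131)) = -17*(411 - 17288/28427) = -17*11666209/28427 = -198325553/28427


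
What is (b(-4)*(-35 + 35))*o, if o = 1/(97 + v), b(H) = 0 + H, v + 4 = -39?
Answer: 0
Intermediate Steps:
v = -43 (v = -4 - 39 = -43)
b(H) = H
o = 1/54 (o = 1/(97 - 43) = 1/54 ≈ 0.018519)
(b(-4)*(-35 + 35))*o = -4*(-35 + 35)*(1/54) = -4*0*(1/54) = 0*(1/54) = 0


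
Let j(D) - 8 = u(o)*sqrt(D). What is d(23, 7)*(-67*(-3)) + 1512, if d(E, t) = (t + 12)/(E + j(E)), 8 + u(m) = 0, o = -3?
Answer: 654243/511 - 30552*sqrt(23)/511 ≈ 993.58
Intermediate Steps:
u(m) = -8 (u(m) = -8 + 0 = -8)
j(D) = 8 - 8*sqrt(D)
d(E, t) = (12 + t)/(8 + E - 8*sqrt(E)) (d(E, t) = (t + 12)/(E + (8 - 8*sqrt(E))) = (12 + t)/(8 + E - 8*sqrt(E)))
d(23, 7)*(-67*(-3)) + 1512 = ((12 + 7)/(8 + 23 - 8*sqrt(23)))*(-67*(-3)) + 1512 = (19/(31 - 8*sqrt(23)))*201 + 1512 = 3819/(31 - 8*sqrt(23)) + 1512 = 1512 + 3819/(31 - 8*sqrt(23))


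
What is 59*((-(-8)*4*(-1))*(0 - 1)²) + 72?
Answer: -1816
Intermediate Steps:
59*((-(-8)*4*(-1))*(0 - 1)²) + 72 = 59*(-(-8)*(-4)*(-1)²) + 72 = 59*(-4*8*1) + 72 = 59*(-32*1) + 72 = 59*(-32) + 72 = -1888 + 72 = -1816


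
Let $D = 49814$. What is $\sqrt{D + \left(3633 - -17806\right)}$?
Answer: $3 \sqrt{7917} \approx 266.93$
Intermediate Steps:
$\sqrt{D + \left(3633 - -17806\right)} = \sqrt{49814 + \left(3633 - -17806\right)} = \sqrt{49814 + \left(3633 + 17806\right)} = \sqrt{49814 + 21439} = \sqrt{71253} = 3 \sqrt{7917}$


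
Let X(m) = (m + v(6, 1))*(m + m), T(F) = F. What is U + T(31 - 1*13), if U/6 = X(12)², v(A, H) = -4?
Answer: 221202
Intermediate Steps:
X(m) = 2*m*(-4 + m) (X(m) = (m - 4)*(m + m) = (-4 + m)*(2*m) = 2*m*(-4 + m))
U = 221184 (U = 6*(2*12*(-4 + 12))² = 6*(2*12*8)² = 6*192² = 6*36864 = 221184)
U + T(31 - 1*13) = 221184 + (31 - 1*13) = 221184 + (31 - 13) = 221184 + 18 = 221202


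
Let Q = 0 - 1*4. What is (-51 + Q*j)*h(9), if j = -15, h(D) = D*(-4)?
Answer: -324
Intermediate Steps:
h(D) = -4*D
Q = -4 (Q = 0 - 4 = -4)
(-51 + Q*j)*h(9) = (-51 - 4*(-15))*(-4*9) = (-51 + 60)*(-36) = 9*(-36) = -324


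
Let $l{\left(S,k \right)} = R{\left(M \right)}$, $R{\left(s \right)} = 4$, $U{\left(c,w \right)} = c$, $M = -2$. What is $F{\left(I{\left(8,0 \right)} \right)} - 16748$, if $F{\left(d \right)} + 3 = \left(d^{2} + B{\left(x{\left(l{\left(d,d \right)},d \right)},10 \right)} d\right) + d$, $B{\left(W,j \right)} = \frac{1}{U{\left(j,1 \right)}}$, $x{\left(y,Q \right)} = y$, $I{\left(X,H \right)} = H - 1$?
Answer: $- \frac{167511}{10} \approx -16751.0$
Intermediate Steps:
$I{\left(X,H \right)} = -1 + H$
$l{\left(S,k \right)} = 4$
$B{\left(W,j \right)} = \frac{1}{j}$
$F{\left(d \right)} = -3 + d^{2} + \frac{11 d}{10}$ ($F{\left(d \right)} = -3 + \left(\left(d^{2} + \frac{d}{10}\right) + d\right) = -3 + \left(d^{2} + \frac{11 d}{10}\right) = -3 + d^{2} + \frac{11 d}{10}$)
$F{\left(I{\left(8,0 \right)} \right)} - 16748 = \left(-3 + \left(-1 + 0\right)^{2} + \frac{11 \left(-1 + 0\right)}{10}\right) - 16748 = \left(-3 + \left(-1\right)^{2} + \frac{11}{10} \left(-1\right)\right) - 16748 = \left(-3 + 1 - \frac{11}{10}\right) - 16748 = - \frac{31}{10} - 16748 = - \frac{167511}{10}$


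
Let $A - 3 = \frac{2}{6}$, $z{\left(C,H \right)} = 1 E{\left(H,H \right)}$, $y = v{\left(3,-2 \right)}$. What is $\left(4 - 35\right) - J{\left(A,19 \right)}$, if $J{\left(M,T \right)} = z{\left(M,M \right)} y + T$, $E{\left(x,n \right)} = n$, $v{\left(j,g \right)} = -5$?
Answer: $- \frac{100}{3} \approx -33.333$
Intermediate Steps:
$y = -5$
$z{\left(C,H \right)} = H$ ($z{\left(C,H \right)} = 1 H = H$)
$A = \frac{10}{3}$ ($A = 3 + \frac{2}{6} = 3 + 2 \cdot \frac{1}{6} = 3 + \frac{1}{3} = \frac{10}{3} \approx 3.3333$)
$J{\left(M,T \right)} = T - 5 M$ ($J{\left(M,T \right)} = M \left(-5\right) + T = - 5 M + T = T - 5 M$)
$\left(4 - 35\right) - J{\left(A,19 \right)} = \left(4 - 35\right) - \left(19 - \frac{50}{3}\right) = -31 - \frac{7}{3} = - \frac{100}{3}$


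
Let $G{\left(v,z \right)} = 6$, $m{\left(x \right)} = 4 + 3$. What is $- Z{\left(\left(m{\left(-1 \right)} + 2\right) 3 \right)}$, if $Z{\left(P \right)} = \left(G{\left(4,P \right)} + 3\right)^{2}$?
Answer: $-81$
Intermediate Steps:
$m{\left(x \right)} = 7$
$Z{\left(P \right)} = 81$ ($Z{\left(P \right)} = \left(6 + 3\right)^{2} = 9^{2} = 81$)
$- Z{\left(\left(m{\left(-1 \right)} + 2\right) 3 \right)} = \left(-1\right) 81 = -81$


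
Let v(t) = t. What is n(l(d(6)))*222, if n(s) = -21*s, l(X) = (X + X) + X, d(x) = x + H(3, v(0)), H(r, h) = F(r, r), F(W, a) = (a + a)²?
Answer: -587412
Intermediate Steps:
F(W, a) = 4*a² (F(W, a) = (2*a)² = 4*a²)
H(r, h) = 4*r²
d(x) = 36 + x (d(x) = x + 4*3² = x + 4*9 = x + 36 = 36 + x)
l(X) = 3*X (l(X) = 2*X + X = 3*X)
n(l(d(6)))*222 = -63*(36 + 6)*222 = -63*42*222 = -21*126*222 = -2646*222 = -587412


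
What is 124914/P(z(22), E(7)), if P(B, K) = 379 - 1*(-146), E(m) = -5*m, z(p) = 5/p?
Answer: 41638/175 ≈ 237.93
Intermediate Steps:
P(B, K) = 525 (P(B, K) = 379 + 146 = 525)
124914/P(z(22), E(7)) = 124914/525 = 124914*(1/525) = 41638/175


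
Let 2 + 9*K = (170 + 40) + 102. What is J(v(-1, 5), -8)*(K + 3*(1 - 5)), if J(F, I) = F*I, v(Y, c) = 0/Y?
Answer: 0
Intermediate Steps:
v(Y, c) = 0
K = 310/9 (K = -2/9 + ((170 + 40) + 102)/9 = -2/9 + (210 + 102)/9 = -2/9 + (1/9)*312 = -2/9 + 104/3 = 310/9 ≈ 34.444)
J(v(-1, 5), -8)*(K + 3*(1 - 5)) = (0*(-8))*(310/9 + 3*(1 - 5)) = 0*(310/9 + 3*(-4)) = 0*(310/9 - 12) = 0*(202/9) = 0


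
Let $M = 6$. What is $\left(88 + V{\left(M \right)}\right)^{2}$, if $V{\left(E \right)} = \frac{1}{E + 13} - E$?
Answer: $\frac{2430481}{361} \approx 6732.6$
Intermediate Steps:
$V{\left(E \right)} = \frac{1}{13 + E} - E$
$\left(88 + V{\left(M \right)}\right)^{2} = \left(88 + \frac{1 - 6^{2} - 78}{13 + 6}\right)^{2} = \left(88 + \frac{1 - 36 - 78}{19}\right)^{2} = \left(88 + \frac{1}{19} \left(-113\right)\right)^{2} = \left(88 - \frac{113}{19}\right)^{2} = \left(\frac{1559}{19}\right)^{2} = \frac{2430481}{361}$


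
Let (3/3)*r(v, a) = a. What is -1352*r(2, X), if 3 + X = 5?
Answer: -2704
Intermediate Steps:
X = 2 (X = -3 + 5 = 2)
r(v, a) = a
-1352*r(2, X) = -1352*2 = -2704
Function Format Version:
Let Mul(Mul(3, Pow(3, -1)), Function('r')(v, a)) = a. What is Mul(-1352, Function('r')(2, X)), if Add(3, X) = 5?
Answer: -2704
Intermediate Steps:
X = 2 (X = Add(-3, 5) = 2)
Function('r')(v, a) = a
Mul(-1352, Function('r')(2, X)) = Mul(-1352, 2) = -2704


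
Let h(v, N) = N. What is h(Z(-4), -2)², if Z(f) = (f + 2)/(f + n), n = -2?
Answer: 4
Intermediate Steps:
Z(f) = (2 + f)/(-2 + f) (Z(f) = (f + 2)/(f - 2) = (2 + f)/(-2 + f))
h(Z(-4), -2)² = (-2)² = 4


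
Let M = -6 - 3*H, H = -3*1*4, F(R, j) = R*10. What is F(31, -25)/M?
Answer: 31/3 ≈ 10.333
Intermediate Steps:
F(R, j) = 10*R
H = -12 (H = -3*4 = -12)
M = 30 (M = -6 - 3*(-12) = -6 + 36 = 30)
F(31, -25)/M = (10*31)/30 = 310*(1/30) = 31/3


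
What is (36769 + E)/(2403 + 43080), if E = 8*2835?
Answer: 59449/45483 ≈ 1.3071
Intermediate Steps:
E = 22680
(36769 + E)/(2403 + 43080) = (36769 + 22680)/(2403 + 43080) = 59449/45483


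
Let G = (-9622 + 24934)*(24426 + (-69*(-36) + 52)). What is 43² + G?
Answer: 412843993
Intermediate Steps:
G = 412842144 (G = 15312*(24426 + (2484 + 52)) = 15312*(24426 + 2536) = 15312*26962 = 412842144)
43² + G = 43² + 412842144 = 1849 + 412842144 = 412843993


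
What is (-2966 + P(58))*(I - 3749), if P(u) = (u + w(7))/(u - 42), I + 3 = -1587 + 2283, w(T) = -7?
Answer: 9054355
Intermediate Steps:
I = 693 (I = -3 + (-1587 + 2283) = -3 + 696 = 693)
P(u) = (-7 + u)/(-42 + u) (P(u) = (u - 7)/(u - 42) = (-7 + u)/(-42 + u))
(-2966 + P(58))*(I - 3749) = (-2966 + (-7 + 58)/(-42 + 58))*(693 - 3749) = (-2966 + 51/16)*(-3056) = -47405/16*(-3056) = 9054355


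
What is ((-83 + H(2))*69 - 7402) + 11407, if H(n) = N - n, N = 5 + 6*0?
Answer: -1515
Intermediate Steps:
N = 5 (N = 5 + 0 = 5)
H(n) = 5 - n
((-83 + H(2))*69 - 7402) + 11407 = ((-83 + (5 - 1*2))*69 - 7402) + 11407 = ((-83 + (5 - 2))*69 - 7402) + 11407 = ((-83 + 3)*69 - 7402) + 11407 = (-80*69 - 7402) + 11407 = (-5520 - 7402) + 11407 = -12922 + 11407 = -1515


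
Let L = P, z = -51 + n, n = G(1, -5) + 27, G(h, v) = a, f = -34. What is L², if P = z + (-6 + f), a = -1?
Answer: 4225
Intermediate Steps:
G(h, v) = -1
n = 26 (n = -1 + 27 = 26)
z = -25 (z = -51 + 26 = -25)
P = -65 (P = -25 + (-6 - 34) = -25 - 40 = -65)
L = -65
L² = (-65)² = 4225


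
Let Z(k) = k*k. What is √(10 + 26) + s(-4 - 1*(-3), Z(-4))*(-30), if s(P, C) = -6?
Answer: 186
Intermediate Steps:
Z(k) = k²
√(10 + 26) + s(-4 - 1*(-3), Z(-4))*(-30) = √(10 + 26) - 6*(-30) = √36 + 180 = 6 + 180 = 186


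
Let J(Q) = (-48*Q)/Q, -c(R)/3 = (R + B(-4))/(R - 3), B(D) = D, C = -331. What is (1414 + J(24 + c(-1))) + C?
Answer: 1035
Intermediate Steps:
c(R) = -3*(-4 + R)/(-3 + R) (c(R) = -3*(R - 4)/(R - 3) = -3*(-4 + R)/(-3 + R))
J(Q) = -48
(1414 + J(24 + c(-1))) + C = (1414 - 48) - 331 = 1366 - 331 = 1035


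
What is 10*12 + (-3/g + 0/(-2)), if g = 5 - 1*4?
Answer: 117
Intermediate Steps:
g = 1 (g = 5 - 4 = 1)
10*12 + (-3/g + 0/(-2)) = 10*12 + (-3/1 + 0/(-2)) = 120 + (-3*1 + 0*(-½)) = 120 + (-3 + 0) = 120 - 3 = 117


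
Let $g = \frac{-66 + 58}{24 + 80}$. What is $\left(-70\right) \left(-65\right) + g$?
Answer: $\frac{59149}{13} \approx 4549.9$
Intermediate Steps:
$g = - \frac{1}{13}$ ($g = - \frac{8}{104} = \left(-8\right) \frac{1}{104} = - \frac{1}{13} \approx -0.076923$)
$\left(-70\right) \left(-65\right) + g = \left(-70\right) \left(-65\right) - \frac{1}{13} = 4550 - \frac{1}{13} = \frac{59149}{13}$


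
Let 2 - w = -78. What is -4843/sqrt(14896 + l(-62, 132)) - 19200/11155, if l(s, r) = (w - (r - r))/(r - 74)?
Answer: -3840/2231 - 4843*sqrt(3132174)/216012 ≈ -41.400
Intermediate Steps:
w = 80 (w = 2 - 1*(-78) = 2 + 78 = 80)
l(s, r) = 80/(-74 + r) (l(s, r) = (80 - (r - r))/(r - 74) = (80 - 1*0)/(-74 + r) = (80 + 0)/(-74 + r) = 80/(-74 + r))
-4843/sqrt(14896 + l(-62, 132)) - 19200/11155 = -4843/sqrt(14896 + 80/(-74 + 132)) - 19200/11155 = -4843/sqrt(14896 + 80/58) - 19200*1/11155 = -4843/sqrt(14896 + 80*(1/58)) - 3840/2231 = -4843/sqrt(14896 + 40/29) - 3840/2231 = -4843*sqrt(3132174)/216012 - 3840/2231 = -3840/2231 - 4843*sqrt(3132174)/216012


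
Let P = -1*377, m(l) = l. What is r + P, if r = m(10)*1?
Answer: -367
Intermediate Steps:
r = 10 (r = 10*1 = 10)
P = -377
r + P = 10 - 377 = -367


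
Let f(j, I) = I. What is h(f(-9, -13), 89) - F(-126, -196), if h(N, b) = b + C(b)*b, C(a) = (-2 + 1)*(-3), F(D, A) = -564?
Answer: 920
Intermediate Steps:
C(a) = 3 (C(a) = -1*(-3) = 3)
h(N, b) = 4*b (h(N, b) = b + 3*b = 4*b)
h(f(-9, -13), 89) - F(-126, -196) = 4*89 - 1*(-564) = 356 + 564 = 920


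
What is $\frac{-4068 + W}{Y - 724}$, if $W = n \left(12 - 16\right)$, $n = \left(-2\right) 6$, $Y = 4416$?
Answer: $- \frac{1005}{923} \approx -1.0888$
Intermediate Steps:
$n = -12$
$W = 48$ ($W = - 12 \left(12 - 16\right) = \left(-12\right) \left(-4\right) = 48$)
$\frac{-4068 + W}{Y - 724} = \frac{-4068 + 48}{4416 - 724} = - \frac{4020}{3692} = \left(-4020\right) \frac{1}{3692} = - \frac{1005}{923}$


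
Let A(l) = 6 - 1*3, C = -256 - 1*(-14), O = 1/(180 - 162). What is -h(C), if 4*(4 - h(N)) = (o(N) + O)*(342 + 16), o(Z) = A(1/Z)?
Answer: 9701/36 ≈ 269.47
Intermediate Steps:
O = 1/18 ≈ 0.055556
C = -242 (C = -256 + 14 = -242)
A(l) = 3 (A(l) = 6 - 3 = 3)
o(Z) = 3
h(N) = -9701/36 (h(N) = 4 - (3 + 1/18)*(342 + 16)/4 = 4 - 55*358/72 = 4 - ¼*9845/9 = 4 - 9845/36 = -9701/36)
-h(C) = -1*(-9701/36) = 9701/36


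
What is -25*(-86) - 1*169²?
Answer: -26411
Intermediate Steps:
-25*(-86) - 1*169² = 2150 - 1*28561 = 2150 - 28561 = -26411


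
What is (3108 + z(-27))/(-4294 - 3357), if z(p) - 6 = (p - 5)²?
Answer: -4138/7651 ≈ -0.54084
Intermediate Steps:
z(p) = 6 + (-5 + p)² (z(p) = 6 + (p - 5)² = 6 + (-5 + p)²)
(3108 + z(-27))/(-4294 - 3357) = (3108 + (6 + (-5 - 27)²))/(-4294 - 3357) = (3108 + (6 + (-32)²))/(-7651) = (3108 + (6 + 1024))*(-1/7651) = (3108 + 1030)*(-1/7651) = 4138*(-1/7651) = -4138/7651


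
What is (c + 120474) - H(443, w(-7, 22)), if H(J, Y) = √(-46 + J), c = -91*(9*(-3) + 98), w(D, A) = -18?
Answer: 114013 - √397 ≈ 1.1399e+5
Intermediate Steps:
c = -6461 (c = -91*(-27 + 98) = -91*71 = -6461)
(c + 120474) - H(443, w(-7, 22)) = (-6461 + 120474) - √(-46 + 443) = 114013 - √397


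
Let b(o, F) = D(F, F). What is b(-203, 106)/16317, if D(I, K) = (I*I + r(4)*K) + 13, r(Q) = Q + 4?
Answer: 12097/16317 ≈ 0.74137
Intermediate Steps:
r(Q) = 4 + Q
D(I, K) = 13 + I**2 + 8*K (D(I, K) = (I*I + (4 + 4)*K) + 13 = (I**2 + 8*K) + 13 = 13 + I**2 + 8*K)
b(o, F) = 13 + F**2 + 8*F
b(-203, 106)/16317 = (13 + 106**2 + 8*106)/16317 = (13 + 11236 + 848)*(1/16317) = 12097*(1/16317) = 12097/16317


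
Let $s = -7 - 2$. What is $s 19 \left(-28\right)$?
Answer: $4788$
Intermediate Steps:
$s = -9$ ($s = -7 - 2 = -9$)
$s 19 \left(-28\right) = \left(-9\right) 19 \left(-28\right) = \left(-171\right) \left(-28\right) = 4788$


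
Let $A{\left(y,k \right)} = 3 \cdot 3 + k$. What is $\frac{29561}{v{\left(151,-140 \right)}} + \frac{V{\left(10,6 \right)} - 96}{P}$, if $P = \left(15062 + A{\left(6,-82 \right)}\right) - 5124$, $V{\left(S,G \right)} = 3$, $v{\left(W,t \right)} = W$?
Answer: $\frac{291605222}{1489615} \approx 195.76$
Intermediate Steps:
$A{\left(y,k \right)} = 9 + k$
$P = 9865$ ($P = \left(15062 + \left(9 - 82\right)\right) - 5124 = \left(15062 - 73\right) - 5124 = 14989 - 5124 = 9865$)
$\frac{29561}{v{\left(151,-140 \right)}} + \frac{V{\left(10,6 \right)} - 96}{P} = \frac{29561}{151} + \frac{3 - 96}{9865} = 29561 \cdot \frac{1}{151} + \left(3 - 96\right) \frac{1}{9865} = \frac{29561}{151} - \frac{93}{9865} = \frac{291605222}{1489615}$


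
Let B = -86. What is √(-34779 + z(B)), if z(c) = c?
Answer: I*√34865 ≈ 186.72*I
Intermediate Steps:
√(-34779 + z(B)) = √(-34779 - 86) = √(-34865) = I*√34865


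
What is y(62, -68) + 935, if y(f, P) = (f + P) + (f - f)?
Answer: 929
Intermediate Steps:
y(f, P) = P + f (y(f, P) = (P + f) + 0 = P + f)
y(62, -68) + 935 = (-68 + 62) + 935 = -6 + 935 = 929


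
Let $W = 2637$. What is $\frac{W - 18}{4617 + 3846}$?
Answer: $\frac{873}{2821} \approx 0.30946$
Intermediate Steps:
$\frac{W - 18}{4617 + 3846} = \frac{2637 - 18}{4617 + 3846} = \frac{2637 - 18}{8463} = 2619 \cdot \frac{1}{8463} = \frac{873}{2821}$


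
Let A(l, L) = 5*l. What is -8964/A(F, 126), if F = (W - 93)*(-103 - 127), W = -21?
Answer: -747/10925 ≈ -0.068375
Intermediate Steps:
F = 26220 (F = (-21 - 93)*(-103 - 127) = -114*(-230) = 26220)
-8964/A(F, 126) = -8964/(5*26220) = -8964/131100 = -8964*1/131100 = -747/10925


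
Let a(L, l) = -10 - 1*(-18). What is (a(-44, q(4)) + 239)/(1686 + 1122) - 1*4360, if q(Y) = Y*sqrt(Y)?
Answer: -941741/216 ≈ -4359.9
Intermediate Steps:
q(Y) = Y**(3/2)
a(L, l) = 8 (a(L, l) = -10 + 18 = 8)
(a(-44, q(4)) + 239)/(1686 + 1122) - 1*4360 = (8 + 239)/(1686 + 1122) - 1*4360 = 247/2808 - 4360 = 247*(1/2808) - 4360 = 19/216 - 4360 = -941741/216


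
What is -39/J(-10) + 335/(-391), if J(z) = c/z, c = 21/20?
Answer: 1014255/2737 ≈ 370.57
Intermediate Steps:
c = 21/20 (c = 21*(1/20) = 21/20 ≈ 1.0500)
J(z) = 21/(20*z)
-39/J(-10) + 335/(-391) = -39/((21/20)/(-10)) + 335/(-391) = -39/((21/20)*(-⅒)) + 335*(-1/391) = -39/(-21/200) - 335/391 = -39*(-200/21) - 335/391 = 2600/7 - 335/391 = 1014255/2737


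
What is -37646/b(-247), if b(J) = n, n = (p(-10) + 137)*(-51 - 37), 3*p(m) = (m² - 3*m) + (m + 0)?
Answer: 18823/7788 ≈ 2.4169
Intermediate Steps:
p(m) = -2*m/3 + m²/3 (p(m) = ((m² - 3*m) + (m + 0))/3 = ((m² - 3*m) + m)/3 = (m² - 2*m)/3 = -2*m/3 + m²/3)
n = -15576 (n = ((⅓)*(-10)*(-2 - 10) + 137)*(-51 - 37) = ((⅓)*(-10)*(-12) + 137)*(-88) = (40 + 137)*(-88) = 177*(-88) = -15576)
b(J) = -15576
-37646/b(-247) = -37646/(-15576) = -37646*(-1/15576) = 18823/7788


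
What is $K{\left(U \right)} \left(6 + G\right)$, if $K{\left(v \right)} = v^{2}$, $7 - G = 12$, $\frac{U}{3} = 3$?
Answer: $81$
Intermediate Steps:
$U = 9$ ($U = 3 \cdot 3 = 9$)
$G = -5$ ($G = 7 - 12 = -5$)
$K{\left(U \right)} \left(6 + G\right) = 9^{2} \left(6 - 5\right) = 81 \cdot 1 = 81$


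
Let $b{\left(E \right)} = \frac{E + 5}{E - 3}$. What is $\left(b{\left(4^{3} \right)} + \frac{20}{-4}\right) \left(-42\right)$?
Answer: $\frac{9912}{61} \approx 162.49$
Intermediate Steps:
$b{\left(E \right)} = \frac{5 + E}{-3 + E}$
$\left(b{\left(4^{3} \right)} + \frac{20}{-4}\right) \left(-42\right) = \left(\frac{5 + 4^{3}}{-3 + 4^{3}} + \frac{20}{-4}\right) \left(-42\right) = \left(\frac{5 + 64}{-3 + 64} + 20 \left(- \frac{1}{4}\right)\right) \left(-42\right) = \left(\frac{1}{61} \cdot 69 - 5\right) \left(-42\right) = \left(\frac{69}{61} - 5\right) \left(-42\right) = \left(- \frac{236}{61}\right) \left(-42\right) = \frac{9912}{61}$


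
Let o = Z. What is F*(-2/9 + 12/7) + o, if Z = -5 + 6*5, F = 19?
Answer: 3361/63 ≈ 53.349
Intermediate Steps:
Z = 25 (Z = -5 + 30 = 25)
o = 25
F*(-2/9 + 12/7) + o = 19*(-2/9 + 12/7) + 25 = 19*(94/63) + 25 = 1786/63 + 25 = 3361/63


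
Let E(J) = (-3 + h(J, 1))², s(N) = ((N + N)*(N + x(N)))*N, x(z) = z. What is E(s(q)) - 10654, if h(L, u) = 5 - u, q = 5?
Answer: -10653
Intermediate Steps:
s(N) = 4*N³ (s(N) = ((N + N)*(N + N))*N = ((2*N)*(2*N))*N = (4*N²)*N = 4*N³)
E(J) = 1 (E(J) = (-3 + (5 - 1*1))² = (-3 + (5 - 1))² = (-3 + 4)² = 1² = 1)
E(s(q)) - 10654 = 1 - 10654 = -10653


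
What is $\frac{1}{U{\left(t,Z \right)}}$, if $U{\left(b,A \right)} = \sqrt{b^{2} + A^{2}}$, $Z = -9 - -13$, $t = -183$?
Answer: $\frac{\sqrt{33505}}{33505} \approx 0.0054632$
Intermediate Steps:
$Z = 4$ ($Z = -9 + 13 = 4$)
$U{\left(b,A \right)} = \sqrt{A^{2} + b^{2}}$
$\frac{1}{U{\left(t,Z \right)}} = \frac{1}{\sqrt{4^{2} + \left(-183\right)^{2}}} = \frac{1}{\sqrt{16 + 33489}} = \frac{1}{\sqrt{33505}} = \frac{\sqrt{33505}}{33505}$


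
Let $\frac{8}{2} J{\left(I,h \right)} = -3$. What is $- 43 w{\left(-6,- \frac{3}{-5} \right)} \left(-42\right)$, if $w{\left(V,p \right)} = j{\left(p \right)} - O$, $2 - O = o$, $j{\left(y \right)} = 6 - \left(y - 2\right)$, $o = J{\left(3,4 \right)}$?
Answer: $\frac{83979}{10} \approx 8397.9$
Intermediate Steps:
$J{\left(I,h \right)} = - \frac{3}{4}$ ($J{\left(I,h \right)} = \frac{1}{4} \left(-3\right) = - \frac{3}{4}$)
$o = - \frac{3}{4} \approx -0.75$
$j{\left(y \right)} = 8 - y$ ($j{\left(y \right)} = 6 - \left(-2 + y\right) = 8 - y$)
$O = \frac{11}{4}$ ($O = 2 - - \frac{3}{4} = 2 + \frac{3}{4} = \frac{11}{4} \approx 2.75$)
$w{\left(V,p \right)} = \frac{21}{4} - p$ ($w{\left(V,p \right)} = \left(8 - p\right) - \frac{11}{4} = \frac{21}{4} - p$)
$- 43 w{\left(-6,- \frac{3}{-5} \right)} \left(-42\right) = - 43 \left(\frac{21}{4} - - \frac{3}{-5}\right) \left(-42\right) = - 43 \left(\frac{21}{4} - \left(-3\right) \left(- \frac{1}{5}\right)\right) \left(-42\right) = - 43 \left(\frac{21}{4} - \frac{3}{5}\right) \left(-42\right) = \left(-43\right) \frac{93}{20} \left(-42\right) = \left(- \frac{3999}{20}\right) \left(-42\right) = \frac{83979}{10}$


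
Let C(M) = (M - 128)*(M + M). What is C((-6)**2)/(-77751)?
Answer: 736/8639 ≈ 0.085195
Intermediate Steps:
C(M) = 2*M*(-128 + M) (C(M) = (-128 + M)*(2*M) = 2*M*(-128 + M))
C((-6)**2)/(-77751) = (2*(-6)**2*(-128 + (-6)**2))/(-77751) = (2*36*(-128 + 36))*(-1/77751) = (2*36*(-92))*(-1/77751) = -6624*(-1/77751) = 736/8639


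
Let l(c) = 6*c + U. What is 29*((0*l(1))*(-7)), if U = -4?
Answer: 0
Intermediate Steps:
l(c) = -4 + 6*c (l(c) = 6*c - 4 = -4 + 6*c)
29*((0*l(1))*(-7)) = 29*((0*(-4 + 6*1))*(-7)) = 29*((0*(-4 + 6))*(-7)) = 29*((0*2)*(-7)) = 29*(0*(-7)) = 29*0 = 0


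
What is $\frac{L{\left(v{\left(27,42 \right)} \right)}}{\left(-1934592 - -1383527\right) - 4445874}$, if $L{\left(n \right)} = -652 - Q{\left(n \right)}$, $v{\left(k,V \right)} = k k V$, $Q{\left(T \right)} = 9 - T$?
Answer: $- \frac{29957}{4996939} \approx -0.0059951$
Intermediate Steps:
$v{\left(k,V \right)} = V k^{2}$ ($v{\left(k,V \right)} = k^{2} V = V k^{2}$)
$L{\left(n \right)} = -661 + n$ ($L{\left(n \right)} = -652 - \left(9 - n\right) = -652 + \left(-9 + n\right) = -661 + n$)
$\frac{L{\left(v{\left(27,42 \right)} \right)}}{\left(-1934592 - -1383527\right) - 4445874} = \frac{-661 + 42 \cdot 27^{2}}{\left(-1934592 - -1383527\right) - 4445874} = \frac{-661 + 42 \cdot 729}{\left(-1934592 + 1383527\right) - 4445874} = \frac{-661 + 30618}{-551065 - 4445874} = \frac{29957}{-4996939} = 29957 \left(- \frac{1}{4996939}\right) = - \frac{29957}{4996939}$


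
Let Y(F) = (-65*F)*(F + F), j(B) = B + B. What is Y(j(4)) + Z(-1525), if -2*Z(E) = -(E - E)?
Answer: -8320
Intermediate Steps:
j(B) = 2*B
Z(E) = 0 (Z(E) = -(-1)*(E - E)/2 = -(-1)*0/2 = -½*0 = 0)
Y(F) = -130*F² (Y(F) = (-65*F)*(2*F) = -130*F²)
Y(j(4)) + Z(-1525) = -130*(2*4)² + 0 = -130*8² + 0 = -130*64 + 0 = -8320 + 0 = -8320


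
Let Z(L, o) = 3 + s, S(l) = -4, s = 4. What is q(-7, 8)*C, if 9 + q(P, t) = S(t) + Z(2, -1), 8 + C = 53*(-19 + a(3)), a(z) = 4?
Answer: 4818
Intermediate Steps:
Z(L, o) = 7 (Z(L, o) = 3 + 4 = 7)
C = -803 (C = -8 + 53*(-19 + 4) = -8 + 53*(-15) = -8 - 795 = -803)
q(P, t) = -6 (q(P, t) = -9 + (-4 + 7) = -9 + 3 = -6)
q(-7, 8)*C = -6*(-803) = 4818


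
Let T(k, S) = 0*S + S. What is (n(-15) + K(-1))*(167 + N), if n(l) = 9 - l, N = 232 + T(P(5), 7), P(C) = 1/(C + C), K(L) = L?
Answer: 9338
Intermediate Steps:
P(C) = 1/(2*C)
T(k, S) = S (T(k, S) = 0 + S = S)
N = 239 (N = 232 + 7 = 239)
(n(-15) + K(-1))*(167 + N) = ((9 - 1*(-15)) - 1)*(167 + 239) = ((9 + 15) - 1)*406 = (24 - 1)*406 = 23*406 = 9338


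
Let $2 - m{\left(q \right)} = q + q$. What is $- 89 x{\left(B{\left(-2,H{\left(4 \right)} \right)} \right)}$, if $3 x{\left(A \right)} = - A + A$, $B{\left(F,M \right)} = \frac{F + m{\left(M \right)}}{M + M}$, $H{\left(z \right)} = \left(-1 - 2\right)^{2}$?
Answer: $0$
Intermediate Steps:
$m{\left(q \right)} = 2 - 2 q$ ($m{\left(q \right)} = 2 - \left(q + q\right) = 2 - 2 q$)
$H{\left(z \right)} = 9$ ($H{\left(z \right)} = \left(-3\right)^{2} = 9$)
$B{\left(F,M \right)} = \frac{2 + F - 2 M}{2 M}$ ($B{\left(F,M \right)} = \frac{F - \left(-2 + 2 M\right)}{M + M} = \frac{2 + F - 2 M}{2 M}$)
$x{\left(A \right)} = 0$ ($x{\left(A \right)} = \frac{- A + A}{3} = \frac{1}{3} \cdot 0 = 0$)
$- 89 x{\left(B{\left(-2,H{\left(4 \right)} \right)} \right)} = \left(-89\right) 0 = 0$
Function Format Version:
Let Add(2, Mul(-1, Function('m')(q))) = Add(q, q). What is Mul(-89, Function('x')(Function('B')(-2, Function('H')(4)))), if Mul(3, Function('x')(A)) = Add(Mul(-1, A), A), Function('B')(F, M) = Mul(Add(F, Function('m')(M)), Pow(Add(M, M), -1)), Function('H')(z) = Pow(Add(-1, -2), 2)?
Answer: 0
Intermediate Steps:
Function('m')(q) = Add(2, Mul(-2, q)) (Function('m')(q) = Add(2, Mul(-1, Add(q, q))) = Add(2, Mul(-1, Mul(2, q))) = Add(2, Mul(-2, q)))
Function('H')(z) = 9 (Function('H')(z) = Pow(-3, 2) = 9)
Function('B')(F, M) = Mul(Rational(1, 2), Pow(M, -1), Add(2, F, Mul(-2, M))) (Function('B')(F, M) = Mul(Add(F, Add(2, Mul(-2, M))), Pow(Add(M, M), -1)) = Mul(Add(2, F, Mul(-2, M)), Pow(Mul(2, M), -1)) = Mul(Add(2, F, Mul(-2, M)), Mul(Rational(1, 2), Pow(M, -1))) = Mul(Rational(1, 2), Pow(M, -1), Add(2, F, Mul(-2, M))))
Function('x')(A) = 0 (Function('x')(A) = Mul(Rational(1, 3), Add(Mul(-1, A), A)) = Mul(Rational(1, 3), 0) = 0)
Mul(-89, Function('x')(Function('B')(-2, Function('H')(4)))) = Mul(-89, 0) = 0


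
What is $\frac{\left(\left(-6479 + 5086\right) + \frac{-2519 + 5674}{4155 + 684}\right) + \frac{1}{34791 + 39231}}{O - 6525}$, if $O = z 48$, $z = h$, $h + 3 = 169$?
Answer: $- \frac{55414283305}{57430190766} \approx -0.9649$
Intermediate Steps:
$h = 166$ ($h = -3 + 169 = 166$)
$z = 166$
$O = 7968$ ($O = 166 \cdot 48 = 7968$)
$\frac{\left(\left(-6479 + 5086\right) + \frac{-2519 + 5674}{4155 + 684}\right) + \frac{1}{34791 + 39231}}{O - 6525} = \frac{\left(\left(-6479 + 5086\right) + \frac{-2519 + 5674}{4155 + 684}\right) + \frac{1}{34791 + 39231}}{7968 - 6525} = \frac{\left(-1393 + \frac{3155}{4839}\right) + \frac{1}{74022}}{1443} = \left(\left(-1393 + 3155 \cdot \frac{1}{4839}\right) + \frac{1}{74022}\right) \frac{1}{1443} = \left(\left(-1393 + \frac{3155}{4839}\right) + \frac{1}{74022}\right) \frac{1}{1443} = \left(- \frac{6737572}{4839} + \frac{1}{74022}\right) \frac{1}{1443} = \left(- \frac{55414283305}{39799162}\right) \frac{1}{1443} = - \frac{55414283305}{57430190766}$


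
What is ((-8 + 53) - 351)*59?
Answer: -18054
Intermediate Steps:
((-8 + 53) - 351)*59 = (45 - 351)*59 = -306*59 = -18054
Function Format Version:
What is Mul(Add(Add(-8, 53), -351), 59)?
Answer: -18054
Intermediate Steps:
Mul(Add(Add(-8, 53), -351), 59) = Mul(Add(45, -351), 59) = Mul(-306, 59) = -18054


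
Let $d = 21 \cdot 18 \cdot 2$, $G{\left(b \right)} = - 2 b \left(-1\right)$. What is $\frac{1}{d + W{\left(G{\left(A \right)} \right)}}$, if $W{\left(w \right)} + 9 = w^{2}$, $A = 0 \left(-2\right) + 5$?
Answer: $\frac{1}{847} \approx 0.0011806$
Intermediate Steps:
$A = 5$ ($A = 0 + 5 = 5$)
$G{\left(b \right)} = 2 b$
$d = 756$ ($d = 378 \cdot 2 = 756$)
$W{\left(w \right)} = -9 + w^{2}$
$\frac{1}{d + W{\left(G{\left(A \right)} \right)}} = \frac{1}{756 - \left(9 - \left(2 \cdot 5\right)^{2}\right)} = \frac{1}{756 - \left(9 - 10^{2}\right)} = \frac{1}{756 + \left(-9 + 100\right)} = \frac{1}{756 + 91} = \frac{1}{847}$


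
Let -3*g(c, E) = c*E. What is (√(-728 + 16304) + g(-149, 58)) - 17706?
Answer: -44476/3 + 2*√3894 ≈ -14701.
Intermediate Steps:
g(c, E) = -E*c/3 (g(c, E) = -c*E/3 = -E*c/3)
(√(-728 + 16304) + g(-149, 58)) - 17706 = (√(-728 + 16304) - ⅓*58*(-149)) - 17706 = (√15576 + 8642/3) - 17706 = (2*√3894 + 8642/3) - 17706 = (8642/3 + 2*√3894) - 17706 = -44476/3 + 2*√3894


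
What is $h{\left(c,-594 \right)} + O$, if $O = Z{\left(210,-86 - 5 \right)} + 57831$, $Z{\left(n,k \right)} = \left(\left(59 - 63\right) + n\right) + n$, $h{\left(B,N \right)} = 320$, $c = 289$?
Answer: $58567$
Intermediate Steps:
$Z{\left(n,k \right)} = -4 + 2 n$ ($Z{\left(n,k \right)} = \left(-4 + n\right) + n = -4 + 2 n$)
$O = 58247$ ($O = \left(-4 + 2 \cdot 210\right) + 57831 = \left(-4 + 420\right) + 57831 = 416 + 57831 = 58247$)
$h{\left(c,-594 \right)} + O = 320 + 58247 = 58567$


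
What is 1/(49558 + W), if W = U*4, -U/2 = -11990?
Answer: 1/145478 ≈ 6.8739e-6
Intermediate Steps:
U = 23980 (U = -2*(-11990) = 23980)
W = 95920 (W = 23980*4 = 95920)
1/(49558 + W) = 1/(49558 + 95920) = 1/145478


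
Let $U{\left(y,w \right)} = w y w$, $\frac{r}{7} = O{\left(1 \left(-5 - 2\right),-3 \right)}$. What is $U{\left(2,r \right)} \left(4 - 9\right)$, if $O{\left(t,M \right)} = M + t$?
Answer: $-49000$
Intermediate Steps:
$r = -70$ ($r = 7 \left(-3 + 1 \left(-5 - 2\right)\right) = 7 \left(-3 + 1 \left(-7\right)\right) = 7 \left(-3 - 7\right) = 7 \left(-10\right) = -70$)
$U{\left(y,w \right)} = y w^{2}$ ($U{\left(y,w \right)} = w w y = y w^{2}$)
$U{\left(2,r \right)} \left(4 - 9\right) = 2 \left(-70\right)^{2} \left(4 - 9\right) = 2 \cdot 4900 \left(4 - 9\right) = 9800 \left(-5\right) = -49000$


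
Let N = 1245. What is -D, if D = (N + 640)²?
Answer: -3553225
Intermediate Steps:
D = 3553225 (D = (1245 + 640)² = 1885² = 3553225)
-D = -1*3553225 = -3553225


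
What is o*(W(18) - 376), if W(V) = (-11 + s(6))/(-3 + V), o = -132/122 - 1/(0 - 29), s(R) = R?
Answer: 2092037/5307 ≈ 394.20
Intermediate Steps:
o = -1853/1769 (o = -132*1/122 - 1/(-29) = -66/61 - 1*(-1/29) = -66/61 + 1/29 = -1853/1769 ≈ -1.0475)
W(V) = -5/(-3 + V) (W(V) = (-11 + 6)/(-3 + V) = -5/(-3 + V))
o*(W(18) - 376) = -1853*(-5/(-3 + 18) - 376)/1769 = -1853*(-5/15 - 376)/1769 = -1853*(-5*1/15 - 376)/1769 = -1853*(-⅓ - 376)/1769 = -1853/1769*(-1129/3) = 2092037/5307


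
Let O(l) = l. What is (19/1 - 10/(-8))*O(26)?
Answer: 1053/2 ≈ 526.50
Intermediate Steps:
(19/1 - 10/(-8))*O(26) = (19/1 - 10/(-8))*26 = (19*1 - 10*(-1/8))*26 = (19 + 5/4)*26 = (81/4)*26 = 1053/2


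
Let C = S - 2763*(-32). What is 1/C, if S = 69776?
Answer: 1/158192 ≈ 6.3214e-6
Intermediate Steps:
C = 158192 (C = 69776 - 2763*(-32) = 69776 - 1*(-88416) = 69776 + 88416 = 158192)
1/C = 1/158192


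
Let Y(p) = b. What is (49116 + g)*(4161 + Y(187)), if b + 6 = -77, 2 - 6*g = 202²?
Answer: 517689866/3 ≈ 1.7256e+8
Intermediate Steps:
g = -20401/3 (g = ⅓ - ⅙*202² = ⅓ - ⅙*40804 = ⅓ - 20402/3 = -20401/3 ≈ -6800.3)
b = -83 (b = -6 - 77 = -83)
Y(p) = -83
(49116 + g)*(4161 + Y(187)) = (49116 - 20401/3)*(4161 - 83) = (126947/3)*4078 = 517689866/3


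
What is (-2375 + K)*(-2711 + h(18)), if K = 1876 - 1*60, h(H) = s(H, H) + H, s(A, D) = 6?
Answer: 1502033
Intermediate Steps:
h(H) = 6 + H
K = 1816 (K = 1876 - 60 = 1816)
(-2375 + K)*(-2711 + h(18)) = (-2375 + 1816)*(-2711 + (6 + 18)) = -559*(-2711 + 24) = -559*(-2687) = 1502033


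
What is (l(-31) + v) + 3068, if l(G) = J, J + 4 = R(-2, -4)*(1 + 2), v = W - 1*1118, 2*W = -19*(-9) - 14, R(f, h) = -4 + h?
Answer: 4001/2 ≈ 2000.5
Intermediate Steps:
W = 157/2 (W = (-19*(-9) - 14)/2 = (171 - 14)/2 = (1/2)*157 = 157/2 ≈ 78.500)
v = -2079/2 (v = 157/2 - 1*1118 = 157/2 - 1118 = -2079/2 ≈ -1039.5)
J = -28 (J = -4 + (-4 - 4)*(1 + 2) = -4 - 8*3 = -4 - 24 = -28)
l(G) = -28
(l(-31) + v) + 3068 = (-28 - 2079/2) + 3068 = -2135/2 + 3068 = 4001/2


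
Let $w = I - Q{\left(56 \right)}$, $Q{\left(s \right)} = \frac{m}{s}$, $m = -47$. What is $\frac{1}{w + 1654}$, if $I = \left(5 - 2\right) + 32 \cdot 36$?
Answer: $\frac{56}{157351} \approx 0.00035589$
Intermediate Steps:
$I = 1155$ ($I = \left(5 - 2\right) + 1152 = 3 + 1152 = 1155$)
$Q{\left(s \right)} = - \frac{47}{s}$
$w = \frac{64727}{56}$ ($w = 1155 - - \frac{47}{56} = 1155 + \frac{47}{56} = \frac{64727}{56} \approx 1155.8$)
$\frac{1}{w + 1654} = \frac{1}{\frac{64727}{56} + 1654} = \frac{1}{\frac{157351}{56}} = \frac{56}{157351}$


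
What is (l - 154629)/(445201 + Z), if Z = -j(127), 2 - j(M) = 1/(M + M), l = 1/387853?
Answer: -15233223670144/43858629395591 ≈ -0.34733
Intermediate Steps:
l = 1/387853 ≈ 2.5783e-6
j(M) = 2 - 1/(2*M) (j(M) = 2 - 1/(M + M) = 2 - 1/(2*M))
Z = -507/254 (Z = -(2 - ½/127) = -(2 - ½*1/127) = -(2 - 1/254) = -1*507/254 = -507/254 ≈ -1.9961)
(l - 154629)/(445201 + Z) = (1/387853 - 154629)/(445201 - 507/254) = -59973321536/(387853*113080547/254) = -59973321536/387853*254/113080547 = -15233223670144/43858629395591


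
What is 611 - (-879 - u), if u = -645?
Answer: 845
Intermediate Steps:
611 - (-879 - u) = 611 - (-879 - 1*(-645)) = 611 - (-879 + 645) = 611 - 1*(-234) = 611 + 234 = 845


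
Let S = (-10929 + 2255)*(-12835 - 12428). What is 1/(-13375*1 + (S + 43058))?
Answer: 1/219160945 ≈ 4.5629e-9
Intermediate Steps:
S = 219131262 (S = -8674*(-25263) = 219131262)
1/(-13375*1 + (S + 43058)) = 1/(-13375*1 + (219131262 + 43058)) = 1/(-13375 + 219174320) = 1/219160945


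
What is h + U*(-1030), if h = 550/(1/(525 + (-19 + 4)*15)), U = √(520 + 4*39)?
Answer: 138220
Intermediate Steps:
U = 26 (U = √(520 + 156) = √676 = 26)
h = 165000 (h = 550/(1/(525 - 15*15)) = 550/(1/(525 - 225)) = 550/(1/300) = 550*300 = 165000)
h + U*(-1030) = 165000 + 26*(-1030) = 165000 - 26780 = 138220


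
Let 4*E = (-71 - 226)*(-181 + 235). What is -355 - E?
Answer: 7309/2 ≈ 3654.5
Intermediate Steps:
E = -8019/2 (E = ((-71 - 226)*(-181 + 235))/4 = (-297*54)/4 = (¼)*(-16038) = -8019/2 ≈ -4009.5)
-355 - E = -355 - 1*(-8019/2) = -355 + 8019/2 = 7309/2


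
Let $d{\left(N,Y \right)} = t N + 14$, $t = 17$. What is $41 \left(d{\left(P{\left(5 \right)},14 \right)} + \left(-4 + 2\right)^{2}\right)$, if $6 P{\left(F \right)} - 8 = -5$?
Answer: $\frac{2173}{2} \approx 1086.5$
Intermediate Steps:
$P{\left(F \right)} = \frac{1}{2}$ ($P{\left(F \right)} = \frac{4}{3} + \frac{1}{6} \left(-5\right) = \frac{4}{3} - \frac{5}{6} = \frac{1}{2}$)
$d{\left(N,Y \right)} = 14 + 17 N$ ($d{\left(N,Y \right)} = 17 N + 14 = 14 + 17 N$)
$41 \left(d{\left(P{\left(5 \right)},14 \right)} + \left(-4 + 2\right)^{2}\right) = 41 \left(\left(14 + 17 \cdot \frac{1}{2}\right) + \left(-4 + 2\right)^{2}\right) = 41 \left(\left(14 + \frac{17}{2}\right) + \left(-2\right)^{2}\right) = 41 \left(\frac{45}{2} + 4\right) = 41 \cdot \frac{53}{2} = \frac{2173}{2}$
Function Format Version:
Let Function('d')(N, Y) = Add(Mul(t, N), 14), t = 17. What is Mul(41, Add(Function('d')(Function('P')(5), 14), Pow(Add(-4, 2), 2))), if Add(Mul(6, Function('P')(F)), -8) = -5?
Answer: Rational(2173, 2) ≈ 1086.5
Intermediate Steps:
Function('P')(F) = Rational(1, 2) (Function('P')(F) = Add(Rational(4, 3), Mul(Rational(1, 6), -5)) = Add(Rational(4, 3), Rational(-5, 6)) = Rational(1, 2))
Function('d')(N, Y) = Add(14, Mul(17, N)) (Function('d')(N, Y) = Add(Mul(17, N), 14) = Add(14, Mul(17, N)))
Mul(41, Add(Function('d')(Function('P')(5), 14), Pow(Add(-4, 2), 2))) = Mul(41, Add(Add(14, Mul(17, Rational(1, 2))), Pow(Add(-4, 2), 2))) = Mul(41, Add(Add(14, Rational(17, 2)), Pow(-2, 2))) = Mul(41, Add(Rational(45, 2), 4)) = Mul(41, Rational(53, 2)) = Rational(2173, 2)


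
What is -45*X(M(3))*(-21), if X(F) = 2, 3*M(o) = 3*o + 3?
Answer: 1890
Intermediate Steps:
M(o) = 1 + o (M(o) = (3*o + 3)/3 = (3 + 3*o)/3 = 1 + o)
-45*X(M(3))*(-21) = -45*2*(-21) = -90*(-21) = 1890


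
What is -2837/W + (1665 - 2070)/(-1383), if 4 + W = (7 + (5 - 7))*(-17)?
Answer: 1319872/41029 ≈ 32.169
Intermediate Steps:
W = -89 (W = -4 + (7 + (5 - 7))*(-17) = -4 + (7 - 2)*(-17) = -4 + 5*(-17) = -4 - 85 = -89)
-2837/W + (1665 - 2070)/(-1383) = -2837/(-89) + (1665 - 2070)/(-1383) = -2837*(-1/89) - 405*(-1/1383) = 2837/89 + 135/461 = 1319872/41029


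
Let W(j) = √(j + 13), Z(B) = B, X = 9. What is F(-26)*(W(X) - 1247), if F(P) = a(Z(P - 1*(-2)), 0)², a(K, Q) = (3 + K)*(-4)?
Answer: -8798832 + 7056*√22 ≈ -8.7657e+6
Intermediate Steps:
a(K, Q) = -12 - 4*K
W(j) = √(13 + j)
F(P) = (-20 - 4*P)² (F(P) = (-12 - 4*(P - 1*(-2)))² = (-12 - 4*(P + 2))² = (-12 - 4*(2 + P))² = (-12 + (-8 - 4*P))² = (-20 - 4*P)²)
F(-26)*(W(X) - 1247) = (16*(5 - 26)²)*(√(13 + 9) - 1247) = (16*(-21)²)*(√22 - 1247) = (16*441)*(-1247 + √22) = 7056*(-1247 + √22) = -8798832 + 7056*√22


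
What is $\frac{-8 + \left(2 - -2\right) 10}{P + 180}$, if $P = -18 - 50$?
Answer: $\frac{2}{7} \approx 0.28571$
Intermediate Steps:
$P = -68$
$\frac{-8 + \left(2 - -2\right) 10}{P + 180} = \frac{-8 + \left(2 - -2\right) 10}{-68 + 180} = \frac{-8 + \left(2 + 2\right) 10}{112} = \left(-8 + 4 \cdot 10\right) \frac{1}{112} = \left(-8 + 40\right) \frac{1}{112} = 32 \cdot \frac{1}{112} = \frac{2}{7}$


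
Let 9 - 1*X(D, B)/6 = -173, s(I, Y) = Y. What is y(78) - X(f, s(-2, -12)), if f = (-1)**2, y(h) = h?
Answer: -1014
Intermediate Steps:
f = 1
X(D, B) = 1092 (X(D, B) = 54 - 6*(-173) = 54 + 1038 = 1092)
y(78) - X(f, s(-2, -12)) = 78 - 1*1092 = 78 - 1092 = -1014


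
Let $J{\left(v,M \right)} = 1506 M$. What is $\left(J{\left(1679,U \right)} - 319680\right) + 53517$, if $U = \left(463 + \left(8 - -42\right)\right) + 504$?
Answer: $1265439$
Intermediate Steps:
$U = 1017$ ($U = \left(463 + \left(8 + 42\right)\right) + 504 = \left(463 + 50\right) + 504 = 513 + 504 = 1017$)
$\left(J{\left(1679,U \right)} - 319680\right) + 53517 = \left(1506 \cdot 1017 - 319680\right) + 53517 = \left(1531602 - 319680\right) + 53517 = 1211922 + 53517 = 1265439$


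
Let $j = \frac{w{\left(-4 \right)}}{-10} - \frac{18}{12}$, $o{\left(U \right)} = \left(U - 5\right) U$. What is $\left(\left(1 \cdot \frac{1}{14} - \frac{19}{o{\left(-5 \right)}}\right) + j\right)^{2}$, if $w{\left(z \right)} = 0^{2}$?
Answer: $\frac{400689}{122500} \approx 3.2709$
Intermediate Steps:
$w{\left(z \right)} = 0$
$o{\left(U \right)} = U \left(-5 + U\right)$ ($o{\left(U \right)} = \left(-5 + U\right) U = U \left(-5 + U\right)$)
$j = - \frac{3}{2}$ ($j = \frac{0}{-10} - \frac{18}{12} = 0 \left(- \frac{1}{10}\right) - \frac{3}{2} = 0 - \frac{3}{2} = - \frac{3}{2} \approx -1.5$)
$\left(\left(1 \cdot \frac{1}{14} - \frac{19}{o{\left(-5 \right)}}\right) + j\right)^{2} = \left(\left(1 \cdot \frac{1}{14} - \frac{19}{\left(-5\right) \left(-5 - 5\right)}\right) - \frac{3}{2}\right)^{2} = \left(\left(1 \cdot \frac{1}{14} - \frac{19}{\left(-5\right) \left(-10\right)}\right) - \frac{3}{2}\right)^{2} = \left(\left(\frac{1}{14} - \frac{19}{50}\right) - \frac{3}{2}\right)^{2} = \left(- \frac{54}{175} - \frac{3}{2}\right)^{2} = \left(- \frac{633}{350}\right)^{2} = \frac{400689}{122500}$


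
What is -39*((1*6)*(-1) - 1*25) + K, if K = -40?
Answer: 1169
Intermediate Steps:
-39*((1*6)*(-1) - 1*25) + K = -39*((1*6)*(-1) - 1*25) - 40 = -39*(6*(-1) - 25) - 40 = -39*(-6 - 25) - 40 = -39*(-31) - 40 = 1209 - 40 = 1169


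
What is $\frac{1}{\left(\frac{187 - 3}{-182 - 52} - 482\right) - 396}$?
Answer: $- \frac{117}{102818} \approx -0.0011379$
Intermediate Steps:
$\frac{1}{\left(\frac{187 - 3}{-182 - 52} - 482\right) - 396} = \frac{1}{\left(\frac{184}{-234} - 482\right) - 396} = \frac{1}{\left(184 \left(- \frac{1}{234}\right) - 482\right) - 396} = \frac{1}{\left(- \frac{92}{117} - 482\right) - 396} = \frac{1}{- \frac{56486}{117} - 396} = \frac{1}{- \frac{102818}{117}} = - \frac{117}{102818}$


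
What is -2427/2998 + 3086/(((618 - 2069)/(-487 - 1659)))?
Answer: 19850901311/4350098 ≈ 4563.3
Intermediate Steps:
-2427/2998 + 3086/(((618 - 2069)/(-487 - 1659))) = -2427*1/2998 + 3086/((-1451/(-2146))) = -2427/2998 + 3086/((-1451*(-1/2146))) = -2427/2998 + 3086/(1451/2146) = -2427/2998 + 3086*(2146/1451) = -2427/2998 + 6622556/1451 = 19850901311/4350098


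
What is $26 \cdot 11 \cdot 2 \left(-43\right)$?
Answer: $-24596$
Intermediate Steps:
$26 \cdot 11 \cdot 2 \left(-43\right) = 26 \cdot 22 \left(-43\right) = 572 \left(-43\right) = -24596$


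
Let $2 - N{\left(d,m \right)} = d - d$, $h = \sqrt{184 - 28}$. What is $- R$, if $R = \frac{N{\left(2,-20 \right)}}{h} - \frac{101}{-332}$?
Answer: $- \frac{101}{332} - \frac{\sqrt{39}}{39} \approx -0.46434$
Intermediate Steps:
$h = 2 \sqrt{39}$ ($h = \sqrt{156} = 2 \sqrt{39} \approx 12.49$)
$N{\left(d,m \right)} = 2$ ($N{\left(d,m \right)} = 2 - \left(d - d\right) = 2 - 0 = 2 + 0 = 2$)
$R = \frac{101}{332} + \frac{\sqrt{39}}{39}$ ($R = \frac{2}{2 \sqrt{39}} - \frac{101}{-332} = 2 \frac{\sqrt{39}}{78} - - \frac{101}{332} = \frac{\sqrt{39}}{39} + \frac{101}{332} = \frac{101}{332} + \frac{\sqrt{39}}{39} \approx 0.46434$)
$- R = - (\frac{101}{332} + \frac{\sqrt{39}}{39}) = - \frac{101}{332} - \frac{\sqrt{39}}{39}$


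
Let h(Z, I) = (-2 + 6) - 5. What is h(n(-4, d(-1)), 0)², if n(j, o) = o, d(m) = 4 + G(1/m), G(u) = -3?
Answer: 1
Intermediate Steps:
d(m) = 1 (d(m) = 4 - 3 = 1)
h(Z, I) = -1 (h(Z, I) = 4 - 5 = -1)
h(n(-4, d(-1)), 0)² = (-1)² = 1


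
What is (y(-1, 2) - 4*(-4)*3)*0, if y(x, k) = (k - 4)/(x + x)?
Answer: 0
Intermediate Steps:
y(x, k) = (-4 + k)/(2*x) (y(x, k) = (-4 + k)/((2*x)) = (-4 + k)*(1/(2*x)) = (-4 + k)/(2*x))
(y(-1, 2) - 4*(-4)*3)*0 = ((1/2)*(-4 + 2)/(-1) - 4*(-4)*3)*0 = ((1/2)*(-1)*(-2) + 16*3)*0 = (1 + 48)*0 = 49*0 = 0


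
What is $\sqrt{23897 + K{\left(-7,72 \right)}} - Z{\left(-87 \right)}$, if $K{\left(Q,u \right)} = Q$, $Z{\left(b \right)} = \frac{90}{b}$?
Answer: $\frac{30}{29} + \sqrt{23890} \approx 155.6$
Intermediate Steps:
$\sqrt{23897 + K{\left(-7,72 \right)}} - Z{\left(-87 \right)} = \sqrt{23897 - 7} - \frac{90}{-87} = \sqrt{23890} - 90 \left(- \frac{1}{87}\right) = \sqrt{23890} - - \frac{30}{29} = \sqrt{23890} + \frac{30}{29} = \frac{30}{29} + \sqrt{23890}$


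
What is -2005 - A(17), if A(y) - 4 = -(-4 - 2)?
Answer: -2015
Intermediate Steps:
A(y) = 10 (A(y) = 4 - (-4 - 2) = 4 - 1*(-6) = 4 + 6 = 10)
-2005 - A(17) = -2005 - 1*10 = -2005 - 10 = -2015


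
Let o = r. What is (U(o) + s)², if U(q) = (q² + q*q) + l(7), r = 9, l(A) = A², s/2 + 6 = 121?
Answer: 194481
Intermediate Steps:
s = 230 (s = -12 + 2*121 = -12 + 242 = 230)
o = 9
U(q) = 49 + 2*q² (U(q) = (q² + q*q) + 7² = (q² + q²) + 49 = 2*q² + 49 = 49 + 2*q²)
(U(o) + s)² = ((49 + 2*9²) + 230)² = ((49 + 2*81) + 230)² = ((49 + 162) + 230)² = (211 + 230)² = 441² = 194481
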